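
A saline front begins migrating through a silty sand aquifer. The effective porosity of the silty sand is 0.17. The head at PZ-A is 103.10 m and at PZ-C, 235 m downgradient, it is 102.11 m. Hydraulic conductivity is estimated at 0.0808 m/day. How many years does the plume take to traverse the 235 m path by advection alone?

321

Hydraulic gradient i = (103.10 − 102.11) / 235 = 0.99 / 235 = 0.004213.
Darcy flux q = K · i = 0.08080 × 0.004213 = 0.0003404 m/day.
Seepage velocity v = q / n_e = 0.0003404 / 0.17 = 0.002002 m/day.
Travel time t = L / v = 235 / 0.002002 = 1.174e+05 days = 321.3 years.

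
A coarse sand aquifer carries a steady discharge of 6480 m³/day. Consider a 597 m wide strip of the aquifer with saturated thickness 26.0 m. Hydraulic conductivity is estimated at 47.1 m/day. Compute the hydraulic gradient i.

Cross-sectional area A = 597 × 26.0 = 15522 m².
From Q = K·A·i, i = Q / (K·A) = 6480 / (47.10 × 15522) = 0.008864.

0.00886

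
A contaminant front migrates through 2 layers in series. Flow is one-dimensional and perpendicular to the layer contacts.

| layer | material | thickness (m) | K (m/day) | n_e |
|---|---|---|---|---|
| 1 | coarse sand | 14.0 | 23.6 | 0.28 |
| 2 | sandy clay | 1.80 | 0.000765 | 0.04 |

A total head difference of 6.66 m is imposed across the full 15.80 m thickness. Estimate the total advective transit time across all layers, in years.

3.86

With flow normal to the layers, continuity requires the same specific discharge q through every layer.
Σ(b_i/K_i) = 14.0/23.6 + 1.80/0.000765 = 2354 d.
q = Δh / Σ(b_i/K_i) = 6.66 / 2354 = 0.002830 m/day.
In each layer the seepage velocity is v_i = q/n_i, so the layer transit time is t_i = b_i·n_i / q:
  layer 1 (coarse sand): t_1 = 14.0 × 0.28 / 0.002830 = 1385 d
  layer 2 (sandy clay): t_2 = 1.80 × 0.04 / 0.002830 = 25.44 d
Total t = Σ t_i = 1411 days = 3.862 years.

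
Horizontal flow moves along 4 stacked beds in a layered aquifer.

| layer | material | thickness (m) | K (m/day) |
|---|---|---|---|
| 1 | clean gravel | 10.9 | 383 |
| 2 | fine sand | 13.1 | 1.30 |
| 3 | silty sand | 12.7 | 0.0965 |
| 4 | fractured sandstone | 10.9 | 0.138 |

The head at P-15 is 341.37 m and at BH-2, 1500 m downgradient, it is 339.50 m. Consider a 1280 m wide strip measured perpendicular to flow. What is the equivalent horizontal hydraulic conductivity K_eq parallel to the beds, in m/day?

Flow is parallel to layering, so each bed carries its own Darcy discharge and the transmissivities add.
Σ(K_i·b_i) = 383×10.9 + 1.30×13.1 + 0.0965×12.7 + 0.138×10.9 = 4194 m²/day.
Total thickness b = 47.60 m, so K_eq = Σ(K_i·b_i)/b = 88.12 m/day.

88.1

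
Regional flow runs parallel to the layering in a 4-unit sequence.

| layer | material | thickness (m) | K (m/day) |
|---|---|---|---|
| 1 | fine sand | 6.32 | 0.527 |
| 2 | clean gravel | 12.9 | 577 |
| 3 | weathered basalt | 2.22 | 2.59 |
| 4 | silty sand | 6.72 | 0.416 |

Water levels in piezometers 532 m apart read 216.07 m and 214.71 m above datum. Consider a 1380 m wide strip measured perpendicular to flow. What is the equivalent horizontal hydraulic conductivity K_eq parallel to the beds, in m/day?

265

Flow is parallel to layering, so each bed carries its own Darcy discharge and the transmissivities add.
Σ(K_i·b_i) = 0.527×6.32 + 577×12.9 + 2.59×2.22 + 0.416×6.72 = 7455 m²/day.
Total thickness b = 28.16 m, so K_eq = Σ(K_i·b_i)/b = 264.7 m/day.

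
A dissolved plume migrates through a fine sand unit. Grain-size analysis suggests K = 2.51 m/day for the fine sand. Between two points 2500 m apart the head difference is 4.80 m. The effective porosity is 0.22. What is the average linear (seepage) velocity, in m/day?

0.0219

Hydraulic gradient i = Δh / L = 4.80 / 2500 = 0.001920.
Darcy flux q = K · i = 2.510 × 0.001920 = 0.004819 m/day.
Seepage velocity v = q / n_e = 0.004819 / 0.22 = 0.02191 m/day.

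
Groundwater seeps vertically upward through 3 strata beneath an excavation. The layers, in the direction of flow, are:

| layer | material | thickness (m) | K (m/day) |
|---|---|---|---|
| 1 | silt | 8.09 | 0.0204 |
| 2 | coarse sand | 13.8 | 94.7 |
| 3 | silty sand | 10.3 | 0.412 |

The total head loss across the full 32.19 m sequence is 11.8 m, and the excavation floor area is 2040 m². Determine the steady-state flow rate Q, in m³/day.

Flow is perpendicular to layering, so the layers act in series and the equivalent K is the thickness-weighted harmonic mean.
Total thickness L = 8.09 + 13.8 + 10.3 = 32.19 m.
Σ(b_i/K_i) = 8.09/0.0204 + 13.8/94.7 + 10.3/0.412 = 421.7 d.
K_eq = L / Σ(b_i/K_i) = 32.19 / 421.7 = 0.07633 m/day.
Q = K_eq · A · (Δh/L) = 0.07633 × 2040 × (11.8/32.19) = 57.08 m³/day.

57.1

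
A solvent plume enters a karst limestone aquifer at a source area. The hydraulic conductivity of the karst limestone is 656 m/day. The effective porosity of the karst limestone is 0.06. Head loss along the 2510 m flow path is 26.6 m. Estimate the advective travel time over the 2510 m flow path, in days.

21.7

Hydraulic gradient i = Δh / L = 26.6 / 2510 = 0.01060.
Darcy flux q = K · i = 656.0 × 0.01060 = 6.952 m/day.
Seepage velocity v = q / n_e = 6.952 / 0.06 = 115.9 m/day.
Travel time t = L / v = 2510 / 115.9 = 21.66 days.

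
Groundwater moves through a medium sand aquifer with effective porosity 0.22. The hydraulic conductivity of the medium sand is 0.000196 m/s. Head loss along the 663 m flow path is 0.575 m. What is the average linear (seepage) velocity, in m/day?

Convert K: 0.000196 m/s × 86400 = 16.93 m/day.
Hydraulic gradient i = Δh / L = 0.575 / 663 = 0.0008673.
Darcy flux q = K · i = 16.93 × 0.0008673 = 0.01469 m/day.
Seepage velocity v = q / n_e = 0.01469 / 0.22 = 0.06676 m/day.

0.0668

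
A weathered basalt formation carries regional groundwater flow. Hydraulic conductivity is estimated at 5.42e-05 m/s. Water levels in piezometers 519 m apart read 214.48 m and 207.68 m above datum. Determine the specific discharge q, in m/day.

0.0614

Convert K: 5.42e-05 m/s × 86400 = 4.683 m/day.
Hydraulic gradient i = (214.48 − 207.68) / 519 = 6.8 / 519 = 0.01310.
Specific discharge q = K · i = 4.683 × 0.01310 = 0.06136 m/day.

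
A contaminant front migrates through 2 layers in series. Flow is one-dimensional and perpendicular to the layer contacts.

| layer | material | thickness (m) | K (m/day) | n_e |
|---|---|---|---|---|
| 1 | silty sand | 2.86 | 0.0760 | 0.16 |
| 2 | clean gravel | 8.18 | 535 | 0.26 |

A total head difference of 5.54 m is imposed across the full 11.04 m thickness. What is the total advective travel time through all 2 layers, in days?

17.6

With flow normal to the layers, continuity requires the same specific discharge q through every layer.
Σ(b_i/K_i) = 2.86/0.0760 + 8.18/535 = 37.65 d.
q = Δh / Σ(b_i/K_i) = 5.54 / 37.65 = 0.1472 m/day.
In each layer the seepage velocity is v_i = q/n_i, so the layer transit time is t_i = b_i·n_i / q:
  layer 1 (silty sand): t_1 = 2.86 × 0.16 / 0.1472 = 3.110 d
  layer 2 (clean gravel): t_2 = 8.18 × 0.26 / 0.1472 = 14.45 d
Total t = Σ t_i = 17.56 days.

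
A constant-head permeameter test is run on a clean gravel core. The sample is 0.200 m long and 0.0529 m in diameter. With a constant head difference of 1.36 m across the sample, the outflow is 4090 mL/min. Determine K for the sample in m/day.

394

Cross-sectional area A = π·(d/2)² = π × (0.0529/2)² = 0.002198 m².
Convert discharge: 4090 mL/min = 6.817e-05 m³/s.
Darcy's law rearranged: K = Q·L / (A·Δh) = 6.817e-05 × 0.200 / (0.002198 × 1.36) = 0.004561 m/s = 394.1 m/day.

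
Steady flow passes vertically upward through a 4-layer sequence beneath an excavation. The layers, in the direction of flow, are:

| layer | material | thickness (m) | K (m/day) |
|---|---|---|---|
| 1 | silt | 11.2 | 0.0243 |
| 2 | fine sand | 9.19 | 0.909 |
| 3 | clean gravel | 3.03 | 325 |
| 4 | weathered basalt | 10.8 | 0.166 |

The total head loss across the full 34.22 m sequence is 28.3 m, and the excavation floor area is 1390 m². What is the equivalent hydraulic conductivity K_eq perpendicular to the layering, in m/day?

0.0638

Flow is perpendicular to layering, so the layers act in series and the equivalent K is the thickness-weighted harmonic mean.
Total thickness L = 11.2 + 9.19 + 3.03 + 10.8 = 34.22 m.
Σ(b_i/K_i) = 11.2/0.0243 + 9.19/0.909 + 3.03/325 + 10.8/0.166 = 536.1 d.
K_eq = L / Σ(b_i/K_i) = 34.22 / 536.1 = 0.06383 m/day.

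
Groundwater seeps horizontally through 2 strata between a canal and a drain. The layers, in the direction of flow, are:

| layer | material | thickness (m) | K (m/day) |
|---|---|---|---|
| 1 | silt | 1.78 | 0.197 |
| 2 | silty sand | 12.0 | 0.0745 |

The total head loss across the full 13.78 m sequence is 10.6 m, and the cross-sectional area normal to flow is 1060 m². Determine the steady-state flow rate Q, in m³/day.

66.1

Flow is perpendicular to layering, so the layers act in series and the equivalent K is the thickness-weighted harmonic mean.
Total thickness L = 1.78 + 12.0 = 13.78 m.
Σ(b_i/K_i) = 1.78/0.197 + 12.0/0.0745 = 170.1 d.
K_eq = L / Σ(b_i/K_i) = 13.78 / 170.1 = 0.08101 m/day.
Q = K_eq · A · (Δh/L) = 0.08101 × 1060 × (10.6/13.78) = 66.05 m³/day.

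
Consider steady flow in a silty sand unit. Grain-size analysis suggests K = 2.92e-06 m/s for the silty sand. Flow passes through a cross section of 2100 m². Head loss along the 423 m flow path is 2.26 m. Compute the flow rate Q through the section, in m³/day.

2.83

Convert K: 2.92e-06 m/s × 86400 = 0.2523 m/day.
Hydraulic gradient i = Δh / L = 2.26 / 423 = 0.005343.
Darcy's law: Q = K · A · i = 0.2523 × 2100 × 0.005343 = 2.831 m³/day.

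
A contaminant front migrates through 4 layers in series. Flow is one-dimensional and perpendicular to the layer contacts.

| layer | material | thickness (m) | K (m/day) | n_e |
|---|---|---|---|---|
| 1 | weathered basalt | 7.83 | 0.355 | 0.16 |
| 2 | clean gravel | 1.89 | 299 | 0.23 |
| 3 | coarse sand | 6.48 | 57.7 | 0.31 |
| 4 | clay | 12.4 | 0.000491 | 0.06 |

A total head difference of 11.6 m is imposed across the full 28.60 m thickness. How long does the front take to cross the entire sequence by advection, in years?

26.5

With flow normal to the layers, continuity requires the same specific discharge q through every layer.
Σ(b_i/K_i) = 7.83/0.355 + 1.89/299 + 6.48/57.7 + 12.4/0.000491 = 25277 d.
q = Δh / Σ(b_i/K_i) = 11.6 / 25277 = 0.0004589 m/day.
In each layer the seepage velocity is v_i = q/n_i, so the layer transit time is t_i = b_i·n_i / q:
  layer 1 (weathered basalt): t_1 = 7.83 × 0.16 / 0.0004589 = 2730 d
  layer 2 (clean gravel): t_2 = 1.89 × 0.23 / 0.0004589 = 947.2 d
  layer 3 (coarse sand): t_3 = 6.48 × 0.31 / 0.0004589 = 4377 d
  layer 4 (clay): t_4 = 12.4 × 0.06 / 0.0004589 = 1621 d
Total t = Σ t_i = 9676 days = 26.49 years.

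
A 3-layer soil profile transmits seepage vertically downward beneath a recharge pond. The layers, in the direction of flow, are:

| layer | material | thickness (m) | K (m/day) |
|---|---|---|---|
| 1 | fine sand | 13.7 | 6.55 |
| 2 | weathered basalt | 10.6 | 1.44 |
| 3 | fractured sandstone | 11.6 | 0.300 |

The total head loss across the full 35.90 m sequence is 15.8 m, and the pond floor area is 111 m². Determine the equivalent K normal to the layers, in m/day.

Flow is perpendicular to layering, so the layers act in series and the equivalent K is the thickness-weighted harmonic mean.
Total thickness L = 13.7 + 10.6 + 11.6 = 35.90 m.
Σ(b_i/K_i) = 13.7/6.55 + 10.6/1.44 + 11.6/0.300 = 48.12 d.
K_eq = L / Σ(b_i/K_i) = 35.90 / 48.12 = 0.7461 m/day.

0.746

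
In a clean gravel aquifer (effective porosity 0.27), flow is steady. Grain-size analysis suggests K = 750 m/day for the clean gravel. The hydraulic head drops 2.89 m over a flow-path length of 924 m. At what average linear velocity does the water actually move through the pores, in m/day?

Hydraulic gradient i = Δh / L = 2.89 / 924 = 0.003128.
Darcy flux q = K · i = 750.0 × 0.003128 = 2.346 m/day.
Seepage velocity v = q / n_e = 2.346 / 0.27 = 8.688 m/day.

8.69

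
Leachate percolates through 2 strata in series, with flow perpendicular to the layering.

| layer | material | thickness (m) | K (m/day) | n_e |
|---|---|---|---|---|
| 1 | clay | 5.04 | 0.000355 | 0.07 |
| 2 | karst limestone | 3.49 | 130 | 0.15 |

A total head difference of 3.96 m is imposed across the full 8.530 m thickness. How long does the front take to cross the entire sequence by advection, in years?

With flow normal to the layers, continuity requires the same specific discharge q through every layer.
Σ(b_i/K_i) = 5.04/0.000355 + 3.49/130 = 14197 d.
q = Δh / Σ(b_i/K_i) = 3.96 / 14197 = 0.0002789 m/day.
In each layer the seepage velocity is v_i = q/n_i, so the layer transit time is t_i = b_i·n_i / q:
  layer 1 (clay): t_1 = 5.04 × 0.07 / 0.0002789 = 1265 d
  layer 2 (karst limestone): t_2 = 3.49 × 0.15 / 0.0002789 = 1877 d
Total t = Σ t_i = 3142 days = 8.601 years.

8.60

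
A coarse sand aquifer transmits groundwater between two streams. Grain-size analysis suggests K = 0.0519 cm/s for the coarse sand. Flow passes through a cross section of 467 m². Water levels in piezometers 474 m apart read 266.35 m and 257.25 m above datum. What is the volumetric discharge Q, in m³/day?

Convert K: 0.0519 cm/s × 864 = 44.84 m/day.
Hydraulic gradient i = (266.35 − 257.25) / 474 = 9.1 / 474 = 0.01920.
Darcy's law: Q = K · A · i = 44.84 × 467.0 × 0.01920 = 402.0 m³/day.

402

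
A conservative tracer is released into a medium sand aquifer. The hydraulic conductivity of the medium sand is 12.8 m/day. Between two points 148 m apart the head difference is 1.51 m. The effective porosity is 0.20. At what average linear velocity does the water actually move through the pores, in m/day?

Hydraulic gradient i = Δh / L = 1.51 / 148 = 0.01020.
Darcy flux q = K · i = 12.80 × 0.01020 = 0.1306 m/day.
Seepage velocity v = q / n_e = 0.1306 / 0.20 = 0.6530 m/day.

0.653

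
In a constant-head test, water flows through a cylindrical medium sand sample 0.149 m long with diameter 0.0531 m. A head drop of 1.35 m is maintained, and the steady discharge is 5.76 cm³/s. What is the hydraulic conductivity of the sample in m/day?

Cross-sectional area A = π·(d/2)² = π × (0.0531/2)² = 0.002215 m².
Convert discharge: 5.76 cm³/s = 5.760e-06 m³/s.
Darcy's law rearranged: K = Q·L / (A·Δh) = 5.760e-06 × 0.149 / (0.002215 × 1.35) = 0.0002871 m/s = 24.80 m/day.

24.8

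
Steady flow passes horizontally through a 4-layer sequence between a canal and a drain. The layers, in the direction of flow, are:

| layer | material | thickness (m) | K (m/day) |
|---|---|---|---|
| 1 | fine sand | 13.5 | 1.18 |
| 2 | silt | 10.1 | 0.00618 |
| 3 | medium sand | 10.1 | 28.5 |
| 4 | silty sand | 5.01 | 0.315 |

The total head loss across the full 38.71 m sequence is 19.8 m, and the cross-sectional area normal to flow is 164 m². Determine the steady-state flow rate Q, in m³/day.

1.95

Flow is perpendicular to layering, so the layers act in series and the equivalent K is the thickness-weighted harmonic mean.
Total thickness L = 13.5 + 10.1 + 10.1 + 5.01 = 38.71 m.
Σ(b_i/K_i) = 13.5/1.18 + 10.1/0.00618 + 10.1/28.5 + 5.01/0.315 = 1662 d.
K_eq = L / Σ(b_i/K_i) = 38.71 / 1662 = 0.02329 m/day.
Q = K_eq · A · (Δh/L) = 0.02329 × 164 × (19.8/38.71) = 1.954 m³/day.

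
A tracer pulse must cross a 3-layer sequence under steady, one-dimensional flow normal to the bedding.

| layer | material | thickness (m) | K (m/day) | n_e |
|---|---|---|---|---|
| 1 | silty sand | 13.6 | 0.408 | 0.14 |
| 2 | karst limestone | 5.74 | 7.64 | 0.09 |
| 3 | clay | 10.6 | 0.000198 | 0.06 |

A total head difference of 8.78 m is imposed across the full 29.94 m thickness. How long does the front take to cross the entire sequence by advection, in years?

With flow normal to the layers, continuity requires the same specific discharge q through every layer.
Σ(b_i/K_i) = 13.6/0.408 + 5.74/7.64 + 10.6/0.000198 = 53569 d.
q = Δh / Σ(b_i/K_i) = 8.78 / 53569 = 0.0001639 m/day.
In each layer the seepage velocity is v_i = q/n_i, so the layer transit time is t_i = b_i·n_i / q:
  layer 1 (silty sand): t_1 = 13.6 × 0.14 / 0.0001639 = 11617 d
  layer 2 (karst limestone): t_2 = 5.74 × 0.09 / 0.0001639 = 3152 d
  layer 3 (clay): t_3 = 10.6 × 0.06 / 0.0001639 = 3880 d
Total t = Σ t_i = 18649 days = 51.06 years.

51.1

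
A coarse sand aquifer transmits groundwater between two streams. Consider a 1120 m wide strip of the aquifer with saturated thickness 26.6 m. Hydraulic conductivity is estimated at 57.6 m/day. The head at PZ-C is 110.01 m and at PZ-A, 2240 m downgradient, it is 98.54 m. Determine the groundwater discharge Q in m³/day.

8790

Cross-sectional area A = 1120 × 26.6 = 29792 m².
Hydraulic gradient i = (110.01 − 98.54) / 2240 = 11.47 / 2240 = 0.005121.
Darcy's law: Q = K · A · i = 57.60 × 29792 × 0.005121 = 8787 m³/day.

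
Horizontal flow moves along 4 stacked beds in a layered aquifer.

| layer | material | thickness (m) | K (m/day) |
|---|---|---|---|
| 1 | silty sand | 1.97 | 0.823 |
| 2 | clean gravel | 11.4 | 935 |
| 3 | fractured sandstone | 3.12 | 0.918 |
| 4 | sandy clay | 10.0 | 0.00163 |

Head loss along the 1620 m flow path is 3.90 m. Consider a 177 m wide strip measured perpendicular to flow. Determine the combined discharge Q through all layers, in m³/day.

Flow is parallel to layering, so each bed carries its own Darcy discharge and the transmissivities add.
Σ(K_i·b_i) = 0.823×1.97 + 935×11.4 + 0.918×3.12 + 0.00163×10.0 = 10664 m²/day.
Hydraulic gradient i = Δh / L = 3.90 / 1620 = 0.002407.
Q = Σ(K_i·b_i) · W · i = 10664 × 177 × 0.002407 = 4544 m³/day.

4540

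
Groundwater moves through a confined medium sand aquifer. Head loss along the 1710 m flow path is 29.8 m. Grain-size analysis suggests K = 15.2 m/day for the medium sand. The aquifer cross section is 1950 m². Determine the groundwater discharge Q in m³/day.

Hydraulic gradient i = Δh / L = 29.8 / 1710 = 0.01743.
Darcy's law: Q = K · A · i = 15.20 × 1950 × 0.01743 = 516.5 m³/day.

517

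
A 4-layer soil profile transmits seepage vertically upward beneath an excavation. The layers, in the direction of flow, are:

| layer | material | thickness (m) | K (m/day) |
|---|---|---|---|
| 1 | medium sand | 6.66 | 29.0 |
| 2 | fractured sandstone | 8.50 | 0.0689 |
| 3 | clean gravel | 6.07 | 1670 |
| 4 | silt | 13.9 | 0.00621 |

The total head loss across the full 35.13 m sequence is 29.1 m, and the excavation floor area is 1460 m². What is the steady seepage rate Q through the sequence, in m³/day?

18.0

Flow is perpendicular to layering, so the layers act in series and the equivalent K is the thickness-weighted harmonic mean.
Total thickness L = 6.66 + 8.50 + 6.07 + 13.9 = 35.13 m.
Σ(b_i/K_i) = 6.66/29.0 + 8.50/0.0689 + 6.07/1670 + 13.9/0.00621 = 2362 d.
K_eq = L / Σ(b_i/K_i) = 35.13 / 2362 = 0.01487 m/day.
Q = K_eq · A · (Δh/L) = 0.01487 × 1460 × (29.1/35.13) = 17.99 m³/day.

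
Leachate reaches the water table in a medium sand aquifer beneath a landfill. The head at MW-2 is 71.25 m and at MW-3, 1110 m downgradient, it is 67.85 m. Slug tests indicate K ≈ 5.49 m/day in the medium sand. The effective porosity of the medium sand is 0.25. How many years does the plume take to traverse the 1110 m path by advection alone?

45.2

Hydraulic gradient i = (71.25 − 67.85) / 1110 = 3.4 / 1110 = 0.003063.
Darcy flux q = K · i = 5.490 × 0.003063 = 0.01682 m/day.
Seepage velocity v = q / n_e = 0.01682 / 0.25 = 0.06726 m/day.
Travel time t = L / v = 1110 / 0.06726 = 16502 days = 45.18 years.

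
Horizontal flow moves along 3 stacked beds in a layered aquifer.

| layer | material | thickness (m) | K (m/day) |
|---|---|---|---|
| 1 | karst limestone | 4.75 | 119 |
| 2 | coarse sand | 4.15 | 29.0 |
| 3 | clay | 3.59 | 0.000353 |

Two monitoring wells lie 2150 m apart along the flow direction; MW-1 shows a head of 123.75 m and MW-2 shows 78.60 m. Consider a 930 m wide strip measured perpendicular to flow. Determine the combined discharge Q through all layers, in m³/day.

Flow is parallel to layering, so each bed carries its own Darcy discharge and the transmissivities add.
Σ(K_i·b_i) = 119×4.75 + 29.0×4.15 + 0.000353×3.59 = 685.6 m²/day.
Hydraulic gradient i = (123.75 − 78.60) / 2150 = 45.15 / 2150 = 0.02100.
Q = Σ(K_i·b_i) · W · i = 685.6 × 930 × 0.02100 = 13390 m³/day.

13400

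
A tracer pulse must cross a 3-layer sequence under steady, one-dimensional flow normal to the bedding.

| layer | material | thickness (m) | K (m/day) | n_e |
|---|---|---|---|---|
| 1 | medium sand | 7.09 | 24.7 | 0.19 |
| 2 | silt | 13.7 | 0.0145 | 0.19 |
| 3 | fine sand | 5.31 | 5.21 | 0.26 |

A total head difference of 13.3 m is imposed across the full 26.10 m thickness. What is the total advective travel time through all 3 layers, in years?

1.04

With flow normal to the layers, continuity requires the same specific discharge q through every layer.
Σ(b_i/K_i) = 7.09/24.7 + 13.7/0.0145 + 5.31/5.21 = 946.1 d.
q = Δh / Σ(b_i/K_i) = 13.3 / 946.1 = 0.01406 m/day.
In each layer the seepage velocity is v_i = q/n_i, so the layer transit time is t_i = b_i·n_i / q:
  layer 1 (medium sand): t_1 = 7.09 × 0.19 / 0.01406 = 95.83 d
  layer 2 (silt): t_2 = 13.7 × 0.19 / 0.01406 = 185.2 d
  layer 3 (fine sand): t_3 = 5.31 × 0.26 / 0.01406 = 98.21 d
Total t = Σ t_i = 379.2 days = 1.038 years.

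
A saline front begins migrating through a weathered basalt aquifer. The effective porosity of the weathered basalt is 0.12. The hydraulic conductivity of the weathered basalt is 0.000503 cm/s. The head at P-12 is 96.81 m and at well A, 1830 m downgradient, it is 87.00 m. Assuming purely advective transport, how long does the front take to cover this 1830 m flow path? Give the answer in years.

258

Convert K: 0.000503 cm/s × 864 = 0.4346 m/day.
Hydraulic gradient i = (96.81 − 87.00) / 1830 = 9.81 / 1830 = 0.005361.
Darcy flux q = K · i = 0.4346 × 0.005361 = 0.002330 m/day.
Seepage velocity v = q / n_e = 0.002330 / 0.12 = 0.01941 m/day.
Travel time t = L / v = 1830 / 0.01941 = 94261 days = 258.1 years.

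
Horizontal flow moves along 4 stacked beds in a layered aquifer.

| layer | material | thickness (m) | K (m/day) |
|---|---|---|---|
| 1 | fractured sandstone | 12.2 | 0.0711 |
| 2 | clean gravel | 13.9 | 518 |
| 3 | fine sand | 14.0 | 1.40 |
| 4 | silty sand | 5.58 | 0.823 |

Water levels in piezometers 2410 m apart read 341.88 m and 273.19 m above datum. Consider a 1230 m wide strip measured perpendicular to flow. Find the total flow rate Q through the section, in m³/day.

253000

Flow is parallel to layering, so each bed carries its own Darcy discharge and the transmissivities add.
Σ(K_i·b_i) = 0.0711×12.2 + 518×13.9 + 1.40×14.0 + 0.823×5.58 = 7225 m²/day.
Hydraulic gradient i = (341.88 − 273.19) / 2410 = 68.69 / 2410 = 0.02850.
Q = Σ(K_i·b_i) · W · i = 7225 × 1230 × 0.02850 = 2.533e+05 m³/day.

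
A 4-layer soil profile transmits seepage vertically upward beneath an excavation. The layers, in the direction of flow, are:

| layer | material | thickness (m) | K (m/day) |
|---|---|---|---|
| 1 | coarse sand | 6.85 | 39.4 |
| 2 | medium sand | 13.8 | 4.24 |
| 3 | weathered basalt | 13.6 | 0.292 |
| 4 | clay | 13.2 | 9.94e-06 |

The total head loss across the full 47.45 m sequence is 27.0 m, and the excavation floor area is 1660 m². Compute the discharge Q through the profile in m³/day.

Flow is perpendicular to layering, so the layers act in series and the equivalent K is the thickness-weighted harmonic mean.
Total thickness L = 6.85 + 13.8 + 13.6 + 13.2 = 47.45 m.
Σ(b_i/K_i) = 6.85/39.4 + 13.8/4.24 + 13.6/0.292 + 13.2/9.94e-06 = 1.328e+06 d.
K_eq = L / Σ(b_i/K_i) = 47.45 / 1.328e+06 = 3.573e-05 m/day.
Q = K_eq · A · (Δh/L) = 3.573e-05 × 1660 × (27.0/47.45) = 0.03375 m³/day.

0.0337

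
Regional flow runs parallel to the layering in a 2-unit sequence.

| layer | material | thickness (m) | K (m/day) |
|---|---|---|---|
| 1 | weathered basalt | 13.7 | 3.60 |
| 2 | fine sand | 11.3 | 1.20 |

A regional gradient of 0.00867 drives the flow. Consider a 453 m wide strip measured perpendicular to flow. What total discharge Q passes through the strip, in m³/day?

247

Flow is parallel to layering, so each bed carries its own Darcy discharge and the transmissivities add.
Σ(K_i·b_i) = 3.60×13.7 + 1.20×11.3 = 62.88 m²/day.
Hydraulic gradient i = 0.00867.
Q = Σ(K_i·b_i) · W · i = 62.88 × 453 × 0.008670 = 247.0 m³/day.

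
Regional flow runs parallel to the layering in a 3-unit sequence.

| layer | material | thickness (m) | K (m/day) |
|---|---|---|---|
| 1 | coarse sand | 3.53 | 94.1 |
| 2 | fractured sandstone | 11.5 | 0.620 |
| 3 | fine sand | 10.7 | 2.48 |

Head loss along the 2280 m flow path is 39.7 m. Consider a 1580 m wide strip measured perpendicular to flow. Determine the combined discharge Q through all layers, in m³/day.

Flow is parallel to layering, so each bed carries its own Darcy discharge and the transmissivities add.
Σ(K_i·b_i) = 94.1×3.53 + 0.620×11.5 + 2.48×10.7 = 365.8 m²/day.
Hydraulic gradient i = Δh / L = 39.7 / 2280 = 0.01741.
Q = Σ(K_i·b_i) · W · i = 365.8 × 1580 × 0.01741 = 10065 m³/day.

10100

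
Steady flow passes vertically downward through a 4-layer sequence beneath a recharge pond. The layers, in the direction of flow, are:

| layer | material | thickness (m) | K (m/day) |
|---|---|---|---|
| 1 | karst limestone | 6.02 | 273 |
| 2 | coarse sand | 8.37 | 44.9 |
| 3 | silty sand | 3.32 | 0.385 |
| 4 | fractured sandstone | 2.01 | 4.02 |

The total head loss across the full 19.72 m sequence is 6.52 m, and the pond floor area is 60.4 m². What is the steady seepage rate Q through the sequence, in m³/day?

42.2

Flow is perpendicular to layering, so the layers act in series and the equivalent K is the thickness-weighted harmonic mean.
Total thickness L = 6.02 + 8.37 + 3.32 + 2.01 = 19.72 m.
Σ(b_i/K_i) = 6.02/273 + 8.37/44.9 + 3.32/0.385 + 2.01/4.02 = 9.332 d.
K_eq = L / Σ(b_i/K_i) = 19.72 / 9.332 = 2.113 m/day.
Q = K_eq · A · (Δh/L) = 2.113 × 60.4 × (6.52/19.72) = 42.20 m³/day.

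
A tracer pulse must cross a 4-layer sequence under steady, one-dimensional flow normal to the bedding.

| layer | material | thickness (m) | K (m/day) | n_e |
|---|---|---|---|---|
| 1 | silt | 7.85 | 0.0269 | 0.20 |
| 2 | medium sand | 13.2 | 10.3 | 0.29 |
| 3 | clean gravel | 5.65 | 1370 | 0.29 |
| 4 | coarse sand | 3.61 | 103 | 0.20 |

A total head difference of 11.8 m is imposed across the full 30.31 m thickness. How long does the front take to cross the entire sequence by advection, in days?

With flow normal to the layers, continuity requires the same specific discharge q through every layer.
Σ(b_i/K_i) = 7.85/0.0269 + 13.2/10.3 + 5.65/1370 + 3.61/103 = 293.1 d.
q = Δh / Σ(b_i/K_i) = 11.8 / 293.1 = 0.04025 m/day.
In each layer the seepage velocity is v_i = q/n_i, so the layer transit time is t_i = b_i·n_i / q:
  layer 1 (silt): t_1 = 7.85 × 0.20 / 0.04025 = 39.00 d
  layer 2 (medium sand): t_2 = 13.2 × 0.29 / 0.04025 = 95.10 d
  layer 3 (clean gravel): t_3 = 5.65 × 0.29 / 0.04025 = 40.70 d
  layer 4 (coarse sand): t_4 = 3.61 × 0.20 / 0.04025 = 17.94 d
Total t = Σ t_i = 192.7 days.

193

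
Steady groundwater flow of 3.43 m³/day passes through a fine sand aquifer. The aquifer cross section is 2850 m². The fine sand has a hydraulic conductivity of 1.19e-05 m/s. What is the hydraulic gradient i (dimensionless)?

Convert K: 1.19e-05 m/s × 86400 = 1.028 m/day.
From Q = K·A·i, i = Q / (K·A) = 3.43 / (1.028 × 2850) = 0.001171.

0.00117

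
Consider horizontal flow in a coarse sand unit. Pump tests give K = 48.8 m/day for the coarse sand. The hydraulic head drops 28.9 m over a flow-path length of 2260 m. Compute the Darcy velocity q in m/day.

Hydraulic gradient i = Δh / L = 28.9 / 2260 = 0.01279.
Specific discharge q = K · i = 48.80 × 0.01279 = 0.6240 m/day.

0.624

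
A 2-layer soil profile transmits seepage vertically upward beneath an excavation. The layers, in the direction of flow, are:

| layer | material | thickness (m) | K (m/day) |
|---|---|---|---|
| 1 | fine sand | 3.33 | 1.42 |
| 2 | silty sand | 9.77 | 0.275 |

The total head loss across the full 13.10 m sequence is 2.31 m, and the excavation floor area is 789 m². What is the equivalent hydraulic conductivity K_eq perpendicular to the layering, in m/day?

Flow is perpendicular to layering, so the layers act in series and the equivalent K is the thickness-weighted harmonic mean.
Total thickness L = 3.33 + 9.77 = 13.10 m.
Σ(b_i/K_i) = 3.33/1.42 + 9.77/0.275 = 37.87 d.
K_eq = L / Σ(b_i/K_i) = 13.10 / 37.87 = 0.3459 m/day.

0.346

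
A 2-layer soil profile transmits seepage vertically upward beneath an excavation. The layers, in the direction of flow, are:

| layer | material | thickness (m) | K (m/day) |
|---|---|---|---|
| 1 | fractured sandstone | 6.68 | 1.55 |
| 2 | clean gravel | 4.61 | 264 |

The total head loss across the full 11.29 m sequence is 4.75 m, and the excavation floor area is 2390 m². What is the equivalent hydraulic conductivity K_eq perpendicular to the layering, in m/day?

Flow is perpendicular to layering, so the layers act in series and the equivalent K is the thickness-weighted harmonic mean.
Total thickness L = 6.68 + 4.61 = 11.29 m.
Σ(b_i/K_i) = 6.68/1.55 + 4.61/264 = 4.327 d.
K_eq = L / Σ(b_i/K_i) = 11.29 / 4.327 = 2.609 m/day.

2.61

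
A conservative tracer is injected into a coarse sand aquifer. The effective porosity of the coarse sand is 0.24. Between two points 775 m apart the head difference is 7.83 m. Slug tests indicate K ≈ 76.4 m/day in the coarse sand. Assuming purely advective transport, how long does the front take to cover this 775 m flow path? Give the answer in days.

241

Hydraulic gradient i = Δh / L = 7.83 / 775 = 0.01010.
Darcy flux q = K · i = 76.40 × 0.01010 = 0.7719 m/day.
Seepage velocity v = q / n_e = 0.7719 / 0.24 = 3.216 m/day.
Travel time t = L / v = 775 / 3.216 = 241.0 days.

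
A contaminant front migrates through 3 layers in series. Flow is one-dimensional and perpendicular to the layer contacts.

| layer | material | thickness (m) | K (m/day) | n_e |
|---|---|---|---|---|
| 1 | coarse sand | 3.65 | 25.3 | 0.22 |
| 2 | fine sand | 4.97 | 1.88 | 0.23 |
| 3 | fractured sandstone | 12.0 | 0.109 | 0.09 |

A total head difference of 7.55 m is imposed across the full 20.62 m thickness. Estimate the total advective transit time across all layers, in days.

With flow normal to the layers, continuity requires the same specific discharge q through every layer.
Σ(b_i/K_i) = 3.65/25.3 + 4.97/1.88 + 12.0/0.109 = 112.9 d.
q = Δh / Σ(b_i/K_i) = 7.55 / 112.9 = 0.06689 m/day.
In each layer the seepage velocity is v_i = q/n_i, so the layer transit time is t_i = b_i·n_i / q:
  layer 1 (coarse sand): t_1 = 3.65 × 0.22 / 0.06689 = 12.01 d
  layer 2 (fine sand): t_2 = 4.97 × 0.23 / 0.06689 = 17.09 d
  layer 3 (fractured sandstone): t_3 = 12.0 × 0.09 / 0.06689 = 16.15 d
Total t = Σ t_i = 45.24 days.

45.2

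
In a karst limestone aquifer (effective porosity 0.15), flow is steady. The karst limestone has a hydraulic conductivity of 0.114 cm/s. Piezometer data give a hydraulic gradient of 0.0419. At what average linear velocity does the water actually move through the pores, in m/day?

Convert K: 0.114 cm/s × 864 = 98.50 m/day.
Hydraulic gradient i = 0.0419.
Darcy flux q = K · i = 98.50 × 0.04190 = 4.127 m/day.
Seepage velocity v = q / n_e = 4.127 / 0.15 = 27.51 m/day.

27.5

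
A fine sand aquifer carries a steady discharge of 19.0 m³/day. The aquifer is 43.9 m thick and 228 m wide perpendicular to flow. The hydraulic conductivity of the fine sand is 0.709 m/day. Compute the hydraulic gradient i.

Cross-sectional area A = 228 × 43.9 = 10009 m².
From Q = K·A·i, i = Q / (K·A) = 19.0 / (0.7090 × 10009) = 0.002677.

0.00268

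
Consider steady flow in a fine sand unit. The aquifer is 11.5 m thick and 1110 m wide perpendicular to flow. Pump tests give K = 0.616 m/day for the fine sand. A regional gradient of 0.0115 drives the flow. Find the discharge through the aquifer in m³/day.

90.4

Cross-sectional area A = 1110 × 11.5 = 12765 m².
Hydraulic gradient i = 0.0115.
Darcy's law: Q = K · A · i = 0.6160 × 12765 × 0.01150 = 90.43 m³/day.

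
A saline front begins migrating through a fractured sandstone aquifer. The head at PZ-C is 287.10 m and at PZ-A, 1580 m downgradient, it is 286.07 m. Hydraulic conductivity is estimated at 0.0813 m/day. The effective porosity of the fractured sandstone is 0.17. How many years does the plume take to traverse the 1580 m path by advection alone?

Hydraulic gradient i = (287.10 − 286.07) / 1580 = 1.03 / 1580 = 0.0006519.
Darcy flux q = K · i = 0.08130 × 0.0006519 = 5.300e-05 m/day.
Seepage velocity v = q / n_e = 5.300e-05 / 0.17 = 0.0003118 m/day.
Travel time t = L / v = 1580 / 0.0003118 = 5.068e+06 days = 13875 years.

13900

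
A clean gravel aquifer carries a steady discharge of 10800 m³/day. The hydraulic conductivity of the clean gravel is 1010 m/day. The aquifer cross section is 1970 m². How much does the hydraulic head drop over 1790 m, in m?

9.72

From Q = K·A·i, i = Q / (K·A) = 10800 / (1010 × 1970) = 0.005428.
Head loss Δh = i · L = 0.005428 × 1790 = 9.716 m.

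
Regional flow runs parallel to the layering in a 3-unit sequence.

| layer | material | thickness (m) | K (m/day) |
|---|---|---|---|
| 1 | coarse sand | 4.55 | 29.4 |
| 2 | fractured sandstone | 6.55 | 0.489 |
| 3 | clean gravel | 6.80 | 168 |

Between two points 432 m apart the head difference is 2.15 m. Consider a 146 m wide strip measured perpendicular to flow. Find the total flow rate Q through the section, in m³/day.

930

Flow is parallel to layering, so each bed carries its own Darcy discharge and the transmissivities add.
Σ(K_i·b_i) = 29.4×4.55 + 0.489×6.55 + 168×6.80 = 1279 m²/day.
Hydraulic gradient i = Δh / L = 2.15 / 432 = 0.004977.
Q = Σ(K_i·b_i) · W · i = 1279 × 146 × 0.004977 = 929.6 m³/day.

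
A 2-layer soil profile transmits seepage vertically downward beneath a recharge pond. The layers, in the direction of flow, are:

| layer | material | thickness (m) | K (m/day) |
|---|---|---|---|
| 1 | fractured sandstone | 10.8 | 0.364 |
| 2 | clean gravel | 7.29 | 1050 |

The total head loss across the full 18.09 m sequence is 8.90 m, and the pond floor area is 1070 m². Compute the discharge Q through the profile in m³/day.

321

Flow is perpendicular to layering, so the layers act in series and the equivalent K is the thickness-weighted harmonic mean.
Total thickness L = 10.8 + 7.29 = 18.09 m.
Σ(b_i/K_i) = 10.8/0.364 + 7.29/1050 = 29.68 d.
K_eq = L / Σ(b_i/K_i) = 18.09 / 29.68 = 0.6096 m/day.
Q = K_eq · A · (Δh/L) = 0.6096 × 1070 × (8.90/18.09) = 320.9 m³/day.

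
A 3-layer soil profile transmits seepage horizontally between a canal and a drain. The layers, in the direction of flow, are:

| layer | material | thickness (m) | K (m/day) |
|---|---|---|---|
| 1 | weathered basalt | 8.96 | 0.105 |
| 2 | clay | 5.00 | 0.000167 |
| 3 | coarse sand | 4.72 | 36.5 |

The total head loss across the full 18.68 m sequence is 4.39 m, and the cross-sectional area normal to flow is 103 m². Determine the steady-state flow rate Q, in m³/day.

0.0151

Flow is perpendicular to layering, so the layers act in series and the equivalent K is the thickness-weighted harmonic mean.
Total thickness L = 8.96 + 5.00 + 4.72 = 18.68 m.
Σ(b_i/K_i) = 8.96/0.105 + 5.00/0.000167 + 4.72/36.5 = 30026 d.
K_eq = L / Σ(b_i/K_i) = 18.68 / 30026 = 0.0006221 m/day.
Q = K_eq · A · (Δh/L) = 0.0006221 × 103 × (4.39/18.68) = 0.01506 m³/day.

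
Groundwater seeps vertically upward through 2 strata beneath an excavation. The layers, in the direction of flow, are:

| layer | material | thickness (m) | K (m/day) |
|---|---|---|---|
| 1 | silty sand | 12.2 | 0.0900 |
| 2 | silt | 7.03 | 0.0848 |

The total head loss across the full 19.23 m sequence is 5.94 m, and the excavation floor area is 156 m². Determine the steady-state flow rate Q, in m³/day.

Flow is perpendicular to layering, so the layers act in series and the equivalent K is the thickness-weighted harmonic mean.
Total thickness L = 12.2 + 7.03 = 19.23 m.
Σ(b_i/K_i) = 12.2/0.0900 + 7.03/0.0848 = 218.5 d.
K_eq = L / Σ(b_i/K_i) = 19.23 / 218.5 = 0.08803 m/day.
Q = K_eq · A · (Δh/L) = 0.08803 × 156 × (5.94/19.23) = 4.242 m³/day.

4.24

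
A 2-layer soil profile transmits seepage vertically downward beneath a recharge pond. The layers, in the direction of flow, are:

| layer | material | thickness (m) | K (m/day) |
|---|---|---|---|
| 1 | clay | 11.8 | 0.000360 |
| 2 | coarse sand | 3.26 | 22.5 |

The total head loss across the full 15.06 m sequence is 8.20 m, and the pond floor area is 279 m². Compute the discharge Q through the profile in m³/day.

Flow is perpendicular to layering, so the layers act in series and the equivalent K is the thickness-weighted harmonic mean.
Total thickness L = 11.8 + 3.26 = 15.06 m.
Σ(b_i/K_i) = 11.8/0.000360 + 3.26/22.5 = 32778 d.
K_eq = L / Σ(b_i/K_i) = 15.06 / 32778 = 0.0004595 m/day.
Q = K_eq · A · (Δh/L) = 0.0004595 × 279 × (8.20/15.06) = 0.06980 m³/day.

0.0698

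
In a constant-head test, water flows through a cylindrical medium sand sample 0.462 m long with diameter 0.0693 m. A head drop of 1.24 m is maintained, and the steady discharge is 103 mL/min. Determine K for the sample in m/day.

Cross-sectional area A = π·(d/2)² = π × (0.0693/2)² = 0.003772 m².
Convert discharge: 103 mL/min = 1.717e-06 m³/s.
Darcy's law rearranged: K = Q·L / (A·Δh) = 1.717e-06 × 0.462 / (0.003772 × 1.24) = 0.0001696 m/s = 14.65 m/day.

14.7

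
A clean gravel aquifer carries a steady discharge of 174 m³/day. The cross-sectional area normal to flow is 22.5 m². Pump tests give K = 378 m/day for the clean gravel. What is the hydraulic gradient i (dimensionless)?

0.0205

From Q = K·A·i, i = Q / (K·A) = 174 / (378.0 × 22.50) = 0.02046.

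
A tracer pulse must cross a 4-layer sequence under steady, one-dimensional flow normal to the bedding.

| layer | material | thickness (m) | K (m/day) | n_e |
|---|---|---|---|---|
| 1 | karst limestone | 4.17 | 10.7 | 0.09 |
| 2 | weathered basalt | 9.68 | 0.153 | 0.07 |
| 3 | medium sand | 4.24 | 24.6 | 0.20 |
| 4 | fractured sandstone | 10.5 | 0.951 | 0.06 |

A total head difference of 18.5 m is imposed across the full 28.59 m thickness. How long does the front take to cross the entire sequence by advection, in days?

With flow normal to the layers, continuity requires the same specific discharge q through every layer.
Σ(b_i/K_i) = 4.17/10.7 + 9.68/0.153 + 4.24/24.6 + 10.5/0.951 = 74.87 d.
q = Δh / Σ(b_i/K_i) = 18.5 / 74.87 = 0.2471 m/day.
In each layer the seepage velocity is v_i = q/n_i, so the layer transit time is t_i = b_i·n_i / q:
  layer 1 (karst limestone): t_1 = 4.17 × 0.09 / 0.2471 = 1.519 d
  layer 2 (weathered basalt): t_2 = 9.68 × 0.07 / 0.2471 = 2.742 d
  layer 3 (medium sand): t_3 = 4.24 × 0.20 / 0.2471 = 3.432 d
  layer 4 (fractured sandstone): t_4 = 10.5 × 0.06 / 0.2471 = 2.550 d
Total t = Σ t_i = 10.24 days.

10.2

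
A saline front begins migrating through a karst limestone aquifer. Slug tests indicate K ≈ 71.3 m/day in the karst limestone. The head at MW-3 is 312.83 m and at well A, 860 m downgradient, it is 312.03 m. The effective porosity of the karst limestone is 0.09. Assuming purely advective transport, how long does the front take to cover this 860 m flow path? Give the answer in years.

3.19

Hydraulic gradient i = (312.83 − 312.03) / 860 = 0.8 / 860 = 0.0009302.
Darcy flux q = K · i = 71.30 × 0.0009302 = 0.06633 m/day.
Seepage velocity v = q / n_e = 0.06633 / 0.09 = 0.7370 m/day.
Travel time t = L / v = 860 / 0.7370 = 1167 days = 3.195 years.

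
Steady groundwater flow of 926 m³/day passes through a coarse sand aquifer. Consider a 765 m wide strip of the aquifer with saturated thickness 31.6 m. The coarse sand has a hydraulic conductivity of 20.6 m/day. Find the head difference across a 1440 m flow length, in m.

Cross-sectional area A = 765 × 31.6 = 24174 m².
From Q = K·A·i, i = Q / (K·A) = 926 / (20.60 × 24174) = 0.001859.
Head loss Δh = i · L = 0.001859 × 1440 = 2.678 m.

2.68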